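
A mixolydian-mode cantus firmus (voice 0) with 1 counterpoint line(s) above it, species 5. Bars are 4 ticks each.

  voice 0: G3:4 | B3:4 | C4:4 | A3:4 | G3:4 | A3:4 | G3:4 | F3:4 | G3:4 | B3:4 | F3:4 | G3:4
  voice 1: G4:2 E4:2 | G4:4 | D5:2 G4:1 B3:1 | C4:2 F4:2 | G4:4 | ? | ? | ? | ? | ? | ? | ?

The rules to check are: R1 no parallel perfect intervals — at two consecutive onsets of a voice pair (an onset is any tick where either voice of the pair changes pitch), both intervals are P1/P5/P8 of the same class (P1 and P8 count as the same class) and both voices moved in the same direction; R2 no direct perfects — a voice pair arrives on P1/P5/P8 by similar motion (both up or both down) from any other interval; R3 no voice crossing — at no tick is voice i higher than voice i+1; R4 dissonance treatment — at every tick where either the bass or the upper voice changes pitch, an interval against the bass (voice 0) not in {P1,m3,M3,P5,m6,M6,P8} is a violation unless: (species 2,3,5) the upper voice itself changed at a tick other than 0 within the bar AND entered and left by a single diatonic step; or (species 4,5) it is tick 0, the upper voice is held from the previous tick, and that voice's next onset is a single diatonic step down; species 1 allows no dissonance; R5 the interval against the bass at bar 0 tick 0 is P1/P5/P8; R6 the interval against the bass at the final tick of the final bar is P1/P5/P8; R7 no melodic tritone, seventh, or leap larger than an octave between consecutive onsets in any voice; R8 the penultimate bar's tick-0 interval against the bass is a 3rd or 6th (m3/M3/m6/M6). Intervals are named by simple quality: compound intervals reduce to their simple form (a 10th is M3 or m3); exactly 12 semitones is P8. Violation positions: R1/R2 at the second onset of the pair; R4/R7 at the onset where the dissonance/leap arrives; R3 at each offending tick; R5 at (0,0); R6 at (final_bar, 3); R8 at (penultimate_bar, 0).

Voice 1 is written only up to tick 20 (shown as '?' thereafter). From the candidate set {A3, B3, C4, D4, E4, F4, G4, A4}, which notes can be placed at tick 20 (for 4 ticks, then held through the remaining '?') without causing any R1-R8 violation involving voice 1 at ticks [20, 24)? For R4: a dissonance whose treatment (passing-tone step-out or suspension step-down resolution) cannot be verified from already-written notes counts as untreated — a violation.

A3: violates R7
B3: violates R4
C4: legal
D4: violates R4
E4: legal
F4: legal
G4: violates R4
A4: violates R1

{C4, E4, F4}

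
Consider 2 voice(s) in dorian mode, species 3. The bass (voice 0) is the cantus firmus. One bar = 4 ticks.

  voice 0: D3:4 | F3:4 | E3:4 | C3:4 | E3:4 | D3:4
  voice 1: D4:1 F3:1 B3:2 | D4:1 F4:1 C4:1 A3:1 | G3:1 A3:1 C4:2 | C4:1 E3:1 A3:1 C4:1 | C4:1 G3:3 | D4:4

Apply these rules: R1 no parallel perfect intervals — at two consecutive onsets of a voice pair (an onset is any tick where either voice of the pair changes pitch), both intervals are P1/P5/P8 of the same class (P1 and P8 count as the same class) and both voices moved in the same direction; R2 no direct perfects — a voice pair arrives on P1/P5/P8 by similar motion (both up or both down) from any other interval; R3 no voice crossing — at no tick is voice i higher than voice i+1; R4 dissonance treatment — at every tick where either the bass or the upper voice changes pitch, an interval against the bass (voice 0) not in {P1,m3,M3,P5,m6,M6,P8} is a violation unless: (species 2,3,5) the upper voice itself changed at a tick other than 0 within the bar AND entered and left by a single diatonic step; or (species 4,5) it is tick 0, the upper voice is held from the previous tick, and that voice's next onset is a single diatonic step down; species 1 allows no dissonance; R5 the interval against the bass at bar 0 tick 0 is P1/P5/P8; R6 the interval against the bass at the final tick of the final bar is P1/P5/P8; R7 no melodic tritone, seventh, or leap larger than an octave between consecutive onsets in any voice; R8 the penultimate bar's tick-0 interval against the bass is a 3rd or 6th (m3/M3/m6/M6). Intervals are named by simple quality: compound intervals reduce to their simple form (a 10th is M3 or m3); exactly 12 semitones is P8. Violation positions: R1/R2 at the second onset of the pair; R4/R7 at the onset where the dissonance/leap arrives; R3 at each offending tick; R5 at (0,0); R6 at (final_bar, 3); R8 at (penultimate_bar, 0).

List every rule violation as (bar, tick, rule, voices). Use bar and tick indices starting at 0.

(0, 2, R7, (1,))
(2, 1, R4, (0, 1))

bar 0: v0=D3 v1=D4 downbeat P8
bar 1: v0=F3 v1=D4 downbeat M6
bar 2: v0=E3 v1=G3 downbeat m3
bar 3: v0=C3 v1=C4 downbeat P8
bar 4: v0=E3 v1=C4 downbeat m6
bar 5: v0=D3 v1=D4 downbeat P8
  -> R7 @ bar 0 tick 2 v(1,): F3->B3 leap 6st
  -> R4 @ bar 2 tick 1 v(0, 1): E3/A3 P4 untreated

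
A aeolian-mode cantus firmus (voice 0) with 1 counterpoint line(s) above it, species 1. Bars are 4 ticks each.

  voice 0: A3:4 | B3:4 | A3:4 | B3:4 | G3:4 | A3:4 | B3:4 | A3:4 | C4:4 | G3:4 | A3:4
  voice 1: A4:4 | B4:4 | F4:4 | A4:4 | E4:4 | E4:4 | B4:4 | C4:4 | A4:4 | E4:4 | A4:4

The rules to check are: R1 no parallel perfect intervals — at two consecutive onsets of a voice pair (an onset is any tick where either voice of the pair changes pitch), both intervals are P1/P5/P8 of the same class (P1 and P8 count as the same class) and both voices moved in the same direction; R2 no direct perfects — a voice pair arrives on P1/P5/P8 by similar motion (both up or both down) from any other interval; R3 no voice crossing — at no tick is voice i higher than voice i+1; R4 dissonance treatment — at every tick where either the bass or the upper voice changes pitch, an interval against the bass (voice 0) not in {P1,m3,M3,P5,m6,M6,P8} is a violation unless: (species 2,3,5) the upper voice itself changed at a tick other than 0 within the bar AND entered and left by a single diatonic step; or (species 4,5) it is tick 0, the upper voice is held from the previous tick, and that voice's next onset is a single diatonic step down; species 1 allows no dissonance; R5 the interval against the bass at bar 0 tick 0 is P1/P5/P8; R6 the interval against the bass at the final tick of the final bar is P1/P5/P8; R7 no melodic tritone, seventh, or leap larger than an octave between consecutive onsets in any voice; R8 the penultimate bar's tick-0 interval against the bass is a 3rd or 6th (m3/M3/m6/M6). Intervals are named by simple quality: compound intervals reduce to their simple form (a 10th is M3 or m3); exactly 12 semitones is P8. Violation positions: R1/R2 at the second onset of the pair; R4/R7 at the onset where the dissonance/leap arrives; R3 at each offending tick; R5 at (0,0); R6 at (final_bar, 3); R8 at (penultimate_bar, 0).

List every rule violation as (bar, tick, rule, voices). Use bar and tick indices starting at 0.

bar 0: v0=A3 v1=A4 downbeat P8
bar 1: v0=B3 v1=B4 downbeat P8
bar 2: v0=A3 v1=F4 downbeat m6
bar 3: v0=B3 v1=A4 downbeat m7
bar 4: v0=G3 v1=E4 downbeat M6
bar 5: v0=A3 v1=E4 downbeat P5
bar 6: v0=B3 v1=B4 downbeat P8
bar 7: v0=A3 v1=C4 downbeat m3
bar 8: v0=C4 v1=A4 downbeat M6
bar 9: v0=G3 v1=E4 downbeat M6
bar 10: v0=A3 v1=A4 downbeat P8
  -> R1 @ bar 1 tick 0 v(0, 1): A3/A4 P8 -> B3/B4 P8 similar
  -> R7 @ bar 2 tick 0 v(1,): B4->F4 leap 6st
  -> R4 @ bar 3 tick 0 v(0, 1): B3/A4 m7 untreated
  -> R2 @ bar 6 tick 0 v(0, 1): A3/E4 P5 -> B3/B4 P8 similar
  -> R7 @ bar 7 tick 0 v(1,): B4->C4 leap 11st
  -> R2 @ bar 10 tick 0 v(0, 1): G3/E4 M6 -> A3/A4 P8 similar

(1, 0, R1, (0, 1))
(2, 0, R7, (1,))
(3, 0, R4, (0, 1))
(6, 0, R2, (0, 1))
(7, 0, R7, (1,))
(10, 0, R2, (0, 1))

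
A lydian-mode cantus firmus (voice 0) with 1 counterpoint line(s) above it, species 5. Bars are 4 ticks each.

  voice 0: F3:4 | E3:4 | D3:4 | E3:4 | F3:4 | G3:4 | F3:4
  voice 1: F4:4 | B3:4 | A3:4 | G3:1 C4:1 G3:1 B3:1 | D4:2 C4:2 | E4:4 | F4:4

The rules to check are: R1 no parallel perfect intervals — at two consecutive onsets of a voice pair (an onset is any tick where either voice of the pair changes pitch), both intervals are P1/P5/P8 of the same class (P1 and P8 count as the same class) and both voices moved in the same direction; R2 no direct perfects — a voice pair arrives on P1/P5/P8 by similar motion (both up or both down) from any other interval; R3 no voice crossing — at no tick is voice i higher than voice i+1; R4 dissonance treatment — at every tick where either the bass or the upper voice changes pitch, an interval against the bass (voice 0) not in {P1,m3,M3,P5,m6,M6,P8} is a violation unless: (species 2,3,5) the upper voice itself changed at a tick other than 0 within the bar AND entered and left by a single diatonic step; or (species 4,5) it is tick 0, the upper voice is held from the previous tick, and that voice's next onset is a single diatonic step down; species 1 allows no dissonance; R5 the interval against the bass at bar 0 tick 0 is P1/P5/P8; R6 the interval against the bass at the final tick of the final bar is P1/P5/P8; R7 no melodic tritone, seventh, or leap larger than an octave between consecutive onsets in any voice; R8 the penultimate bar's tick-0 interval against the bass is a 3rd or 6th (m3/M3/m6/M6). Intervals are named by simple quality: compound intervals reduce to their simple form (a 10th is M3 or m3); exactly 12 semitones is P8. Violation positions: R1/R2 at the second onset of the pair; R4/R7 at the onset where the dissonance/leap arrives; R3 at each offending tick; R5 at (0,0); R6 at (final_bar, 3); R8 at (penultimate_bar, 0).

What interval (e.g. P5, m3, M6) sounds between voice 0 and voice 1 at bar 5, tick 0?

M6

voice 0=G3 voice 1=E4 -> M6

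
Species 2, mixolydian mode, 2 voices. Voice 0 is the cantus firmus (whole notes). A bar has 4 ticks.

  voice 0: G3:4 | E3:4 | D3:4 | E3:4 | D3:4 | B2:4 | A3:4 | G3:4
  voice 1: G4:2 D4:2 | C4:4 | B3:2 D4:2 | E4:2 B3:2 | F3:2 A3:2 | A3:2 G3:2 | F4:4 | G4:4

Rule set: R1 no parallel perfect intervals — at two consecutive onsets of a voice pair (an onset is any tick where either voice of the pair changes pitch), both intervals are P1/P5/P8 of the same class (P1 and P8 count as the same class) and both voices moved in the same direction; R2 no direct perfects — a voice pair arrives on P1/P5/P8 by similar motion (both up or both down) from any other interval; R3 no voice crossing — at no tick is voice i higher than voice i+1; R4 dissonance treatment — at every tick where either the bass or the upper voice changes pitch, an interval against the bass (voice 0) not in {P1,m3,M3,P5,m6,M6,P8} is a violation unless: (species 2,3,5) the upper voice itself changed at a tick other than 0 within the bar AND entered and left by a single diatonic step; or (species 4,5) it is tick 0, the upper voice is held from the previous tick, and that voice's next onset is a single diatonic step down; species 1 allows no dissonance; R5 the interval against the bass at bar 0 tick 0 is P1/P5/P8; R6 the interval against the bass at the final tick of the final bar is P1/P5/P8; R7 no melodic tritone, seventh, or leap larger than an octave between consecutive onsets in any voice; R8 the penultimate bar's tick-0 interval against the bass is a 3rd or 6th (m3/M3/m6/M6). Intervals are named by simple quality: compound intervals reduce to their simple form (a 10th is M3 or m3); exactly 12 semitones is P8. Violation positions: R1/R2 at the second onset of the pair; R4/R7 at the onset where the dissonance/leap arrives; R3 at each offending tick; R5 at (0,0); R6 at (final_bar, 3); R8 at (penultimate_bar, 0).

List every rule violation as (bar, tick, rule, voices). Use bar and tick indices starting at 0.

bar 0: v0=G3 v1=G4 downbeat P8
bar 1: v0=E3 v1=C4 downbeat m6
bar 2: v0=D3 v1=B3 downbeat M6
bar 3: v0=E3 v1=E4 downbeat P8
bar 4: v0=D3 v1=F3 downbeat m3
bar 5: v0=B2 v1=A3 downbeat m7
bar 6: v0=A3 v1=F4 downbeat m6
bar 7: v0=G3 v1=G4 downbeat P8
  -> R1 @ bar 3 tick 0 v(0, 1): D3/D4 P8 -> E3/E4 P8 similar
  -> R7 @ bar 4 tick 0 v(1,): B3->F3 leap 6st
  -> R4 @ bar 5 tick 0 v(0, 1): B2/A3 m7 untreated
  -> R7 @ bar 6 tick 0 v(0,): B2->A3 leap 10st
  -> R7 @ bar 6 tick 0 v(1,): G3->F4 leap 10st

(3, 0, R1, (0, 1))
(4, 0, R7, (1,))
(5, 0, R4, (0, 1))
(6, 0, R7, (0,))
(6, 0, R7, (1,))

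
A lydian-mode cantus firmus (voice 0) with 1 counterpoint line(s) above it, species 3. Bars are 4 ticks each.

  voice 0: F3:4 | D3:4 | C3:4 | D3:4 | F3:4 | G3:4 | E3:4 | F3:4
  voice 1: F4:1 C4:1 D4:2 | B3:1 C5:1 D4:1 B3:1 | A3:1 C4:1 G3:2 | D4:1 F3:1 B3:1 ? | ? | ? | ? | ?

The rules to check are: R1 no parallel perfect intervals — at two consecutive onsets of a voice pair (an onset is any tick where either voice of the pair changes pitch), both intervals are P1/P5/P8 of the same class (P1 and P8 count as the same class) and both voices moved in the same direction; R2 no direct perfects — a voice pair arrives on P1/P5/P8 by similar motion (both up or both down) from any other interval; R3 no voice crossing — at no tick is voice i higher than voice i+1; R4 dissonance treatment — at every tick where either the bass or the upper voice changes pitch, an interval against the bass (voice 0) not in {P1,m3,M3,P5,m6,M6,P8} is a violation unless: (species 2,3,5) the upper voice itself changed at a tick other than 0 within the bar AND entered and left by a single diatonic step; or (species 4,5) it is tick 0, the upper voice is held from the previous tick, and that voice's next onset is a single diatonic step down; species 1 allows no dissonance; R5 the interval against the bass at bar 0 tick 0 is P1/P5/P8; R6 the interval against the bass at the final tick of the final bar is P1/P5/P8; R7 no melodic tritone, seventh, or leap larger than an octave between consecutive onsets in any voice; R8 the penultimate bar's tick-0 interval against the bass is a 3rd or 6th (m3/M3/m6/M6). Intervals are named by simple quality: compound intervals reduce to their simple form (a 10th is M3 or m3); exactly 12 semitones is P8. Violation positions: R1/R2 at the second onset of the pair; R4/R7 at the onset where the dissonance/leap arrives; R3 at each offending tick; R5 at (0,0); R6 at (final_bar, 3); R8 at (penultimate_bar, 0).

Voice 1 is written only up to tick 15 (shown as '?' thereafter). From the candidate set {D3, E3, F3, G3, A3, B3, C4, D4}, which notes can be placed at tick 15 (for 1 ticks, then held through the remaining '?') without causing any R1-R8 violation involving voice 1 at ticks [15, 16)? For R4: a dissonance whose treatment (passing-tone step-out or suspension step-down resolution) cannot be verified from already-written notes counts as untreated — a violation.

D3: legal
E3: violates R4
F3: violates R7
G3: violates R4
A3: legal
B3: legal
C4: violates R4
D4: legal

{A3, B3, D3, D4}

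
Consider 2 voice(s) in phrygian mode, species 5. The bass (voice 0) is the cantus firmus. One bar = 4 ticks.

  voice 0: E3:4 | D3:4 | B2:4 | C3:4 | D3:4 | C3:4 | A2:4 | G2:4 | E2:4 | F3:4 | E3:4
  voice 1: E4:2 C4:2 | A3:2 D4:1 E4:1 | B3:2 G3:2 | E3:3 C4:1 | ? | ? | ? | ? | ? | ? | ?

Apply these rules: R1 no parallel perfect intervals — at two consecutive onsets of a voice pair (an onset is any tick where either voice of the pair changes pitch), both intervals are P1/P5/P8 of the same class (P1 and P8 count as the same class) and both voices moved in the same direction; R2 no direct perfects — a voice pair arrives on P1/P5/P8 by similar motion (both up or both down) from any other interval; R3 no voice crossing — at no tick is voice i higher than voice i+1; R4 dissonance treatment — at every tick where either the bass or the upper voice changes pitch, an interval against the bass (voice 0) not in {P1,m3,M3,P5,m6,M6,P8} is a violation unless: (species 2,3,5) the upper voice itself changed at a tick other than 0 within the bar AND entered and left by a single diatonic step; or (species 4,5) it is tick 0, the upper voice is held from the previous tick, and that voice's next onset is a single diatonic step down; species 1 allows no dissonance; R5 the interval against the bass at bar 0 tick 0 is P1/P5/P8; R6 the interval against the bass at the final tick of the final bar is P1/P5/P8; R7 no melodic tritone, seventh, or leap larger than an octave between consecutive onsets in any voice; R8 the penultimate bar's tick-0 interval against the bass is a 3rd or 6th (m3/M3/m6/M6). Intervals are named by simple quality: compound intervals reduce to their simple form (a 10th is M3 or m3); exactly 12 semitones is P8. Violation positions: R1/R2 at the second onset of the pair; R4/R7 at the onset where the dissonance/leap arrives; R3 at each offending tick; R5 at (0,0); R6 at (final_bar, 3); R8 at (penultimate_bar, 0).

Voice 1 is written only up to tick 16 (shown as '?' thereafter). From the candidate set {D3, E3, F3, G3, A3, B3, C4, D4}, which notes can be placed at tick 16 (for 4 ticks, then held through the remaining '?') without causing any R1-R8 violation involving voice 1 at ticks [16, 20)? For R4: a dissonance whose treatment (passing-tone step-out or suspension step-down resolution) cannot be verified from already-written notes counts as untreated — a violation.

{A3, B3, F3}

D3: violates R7
E3: violates R4
F3: legal
G3: violates R4
A3: legal
B3: legal
C4: violates R4
D4: violates R1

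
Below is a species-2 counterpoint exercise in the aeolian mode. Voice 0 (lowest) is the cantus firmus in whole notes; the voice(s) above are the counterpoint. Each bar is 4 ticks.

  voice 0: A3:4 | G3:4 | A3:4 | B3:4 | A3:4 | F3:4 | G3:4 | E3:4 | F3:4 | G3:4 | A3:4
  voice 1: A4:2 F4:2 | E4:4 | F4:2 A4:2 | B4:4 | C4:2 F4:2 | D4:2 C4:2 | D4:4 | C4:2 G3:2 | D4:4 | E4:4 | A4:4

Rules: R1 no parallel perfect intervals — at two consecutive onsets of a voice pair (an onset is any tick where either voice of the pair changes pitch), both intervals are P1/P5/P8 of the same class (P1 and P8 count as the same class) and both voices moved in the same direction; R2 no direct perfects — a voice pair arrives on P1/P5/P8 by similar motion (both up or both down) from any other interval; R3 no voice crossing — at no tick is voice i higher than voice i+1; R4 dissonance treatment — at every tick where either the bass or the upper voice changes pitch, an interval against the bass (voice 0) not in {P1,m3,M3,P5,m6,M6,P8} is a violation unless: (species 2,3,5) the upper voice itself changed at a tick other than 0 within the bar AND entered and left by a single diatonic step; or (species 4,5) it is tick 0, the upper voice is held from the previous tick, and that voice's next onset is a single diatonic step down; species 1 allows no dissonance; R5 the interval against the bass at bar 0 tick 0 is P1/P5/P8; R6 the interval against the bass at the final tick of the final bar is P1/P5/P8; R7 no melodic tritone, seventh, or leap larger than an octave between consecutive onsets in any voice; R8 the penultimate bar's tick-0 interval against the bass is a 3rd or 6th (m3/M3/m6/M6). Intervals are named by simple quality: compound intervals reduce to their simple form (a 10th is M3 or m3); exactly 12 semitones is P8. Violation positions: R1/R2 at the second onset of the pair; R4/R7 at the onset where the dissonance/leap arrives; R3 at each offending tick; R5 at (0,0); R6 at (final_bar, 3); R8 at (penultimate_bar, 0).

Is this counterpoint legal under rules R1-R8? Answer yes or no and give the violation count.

No (4 violations)

bar 0: v0=A3 v1=A4 (P8)
bar 1: v0=G3 v1=E4 (M6)
bar 2: v0=A3 v1=F4 (m6)
bar 3: v0=B3 v1=B4 (P8)
bar 4: v0=A3 v1=C4 (m3)
bar 5: v0=F3 v1=D4 (M6)
bar 6: v0=G3 v1=D4 (P5)
bar 7: v0=E3 v1=C4 (m6)
bar 8: v0=F3 v1=D4 (M6)
bar 9: v0=G3 v1=E4 (M6)
bar 10: v0=A3 v1=A4 (P8)
  R1 @ bar3.0: A3/A4 P8 -> B3/B4 P8 similar
  R7 @ bar4.0: B4->C4 leap 11st
  R1 @ bar6.0: F3/C4 P5 -> G3/D4 P5 similar
  R2 @ bar10.0: G3/E4 M6 -> A3/A4 P8 similar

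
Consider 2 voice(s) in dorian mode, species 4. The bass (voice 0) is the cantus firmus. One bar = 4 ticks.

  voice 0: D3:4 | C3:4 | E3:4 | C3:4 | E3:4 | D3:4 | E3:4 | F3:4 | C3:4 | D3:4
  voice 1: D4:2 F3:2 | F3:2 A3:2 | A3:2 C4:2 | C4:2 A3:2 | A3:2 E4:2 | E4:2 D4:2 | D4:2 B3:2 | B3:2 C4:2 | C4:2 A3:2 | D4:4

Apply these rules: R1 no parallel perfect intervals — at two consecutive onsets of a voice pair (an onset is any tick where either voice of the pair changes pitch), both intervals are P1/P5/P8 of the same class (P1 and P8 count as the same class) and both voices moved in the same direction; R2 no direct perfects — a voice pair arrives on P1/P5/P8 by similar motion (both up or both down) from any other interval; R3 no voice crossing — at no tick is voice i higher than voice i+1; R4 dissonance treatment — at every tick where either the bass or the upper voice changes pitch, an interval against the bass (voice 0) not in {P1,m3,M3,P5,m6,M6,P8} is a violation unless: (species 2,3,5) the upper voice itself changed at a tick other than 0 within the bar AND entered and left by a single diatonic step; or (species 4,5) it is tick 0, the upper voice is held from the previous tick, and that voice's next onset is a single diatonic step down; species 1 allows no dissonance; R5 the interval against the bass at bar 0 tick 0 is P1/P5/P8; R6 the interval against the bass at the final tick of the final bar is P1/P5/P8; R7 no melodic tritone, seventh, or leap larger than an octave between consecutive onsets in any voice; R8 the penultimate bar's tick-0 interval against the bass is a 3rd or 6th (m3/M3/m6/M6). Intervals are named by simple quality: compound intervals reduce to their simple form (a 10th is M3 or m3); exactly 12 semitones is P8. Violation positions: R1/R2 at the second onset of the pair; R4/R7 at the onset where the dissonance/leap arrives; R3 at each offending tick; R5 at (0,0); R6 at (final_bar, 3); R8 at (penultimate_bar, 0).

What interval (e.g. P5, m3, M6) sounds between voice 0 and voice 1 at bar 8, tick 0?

P8

voice 0=C3 voice 1=C4 -> P8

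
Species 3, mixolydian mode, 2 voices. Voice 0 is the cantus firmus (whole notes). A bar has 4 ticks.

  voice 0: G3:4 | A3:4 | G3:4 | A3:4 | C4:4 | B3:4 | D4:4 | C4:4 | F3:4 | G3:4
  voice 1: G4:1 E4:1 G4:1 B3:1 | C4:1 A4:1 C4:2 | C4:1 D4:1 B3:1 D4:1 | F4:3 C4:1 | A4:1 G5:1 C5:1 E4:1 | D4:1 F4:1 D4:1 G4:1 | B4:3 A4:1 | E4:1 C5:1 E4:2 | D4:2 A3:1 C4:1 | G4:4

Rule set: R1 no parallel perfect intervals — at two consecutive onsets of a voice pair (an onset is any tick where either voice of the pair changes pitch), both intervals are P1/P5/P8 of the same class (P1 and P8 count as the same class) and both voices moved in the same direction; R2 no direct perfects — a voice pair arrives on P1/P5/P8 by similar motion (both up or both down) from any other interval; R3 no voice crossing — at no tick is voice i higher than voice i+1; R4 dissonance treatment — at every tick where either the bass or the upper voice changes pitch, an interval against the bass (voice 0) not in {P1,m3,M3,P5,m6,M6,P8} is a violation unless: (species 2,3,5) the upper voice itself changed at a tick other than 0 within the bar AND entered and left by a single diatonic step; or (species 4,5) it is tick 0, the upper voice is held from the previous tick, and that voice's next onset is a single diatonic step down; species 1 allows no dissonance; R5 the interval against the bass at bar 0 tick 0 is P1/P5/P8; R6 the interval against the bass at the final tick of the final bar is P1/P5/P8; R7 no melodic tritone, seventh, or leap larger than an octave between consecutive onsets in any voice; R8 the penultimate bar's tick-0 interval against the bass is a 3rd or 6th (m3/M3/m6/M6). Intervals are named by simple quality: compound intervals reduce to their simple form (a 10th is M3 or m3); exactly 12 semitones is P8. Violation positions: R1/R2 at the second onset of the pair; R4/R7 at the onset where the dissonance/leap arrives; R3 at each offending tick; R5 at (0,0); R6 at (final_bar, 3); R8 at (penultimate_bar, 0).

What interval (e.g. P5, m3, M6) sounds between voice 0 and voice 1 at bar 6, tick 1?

voice 0=D4 voice 1=B4 -> M6

M6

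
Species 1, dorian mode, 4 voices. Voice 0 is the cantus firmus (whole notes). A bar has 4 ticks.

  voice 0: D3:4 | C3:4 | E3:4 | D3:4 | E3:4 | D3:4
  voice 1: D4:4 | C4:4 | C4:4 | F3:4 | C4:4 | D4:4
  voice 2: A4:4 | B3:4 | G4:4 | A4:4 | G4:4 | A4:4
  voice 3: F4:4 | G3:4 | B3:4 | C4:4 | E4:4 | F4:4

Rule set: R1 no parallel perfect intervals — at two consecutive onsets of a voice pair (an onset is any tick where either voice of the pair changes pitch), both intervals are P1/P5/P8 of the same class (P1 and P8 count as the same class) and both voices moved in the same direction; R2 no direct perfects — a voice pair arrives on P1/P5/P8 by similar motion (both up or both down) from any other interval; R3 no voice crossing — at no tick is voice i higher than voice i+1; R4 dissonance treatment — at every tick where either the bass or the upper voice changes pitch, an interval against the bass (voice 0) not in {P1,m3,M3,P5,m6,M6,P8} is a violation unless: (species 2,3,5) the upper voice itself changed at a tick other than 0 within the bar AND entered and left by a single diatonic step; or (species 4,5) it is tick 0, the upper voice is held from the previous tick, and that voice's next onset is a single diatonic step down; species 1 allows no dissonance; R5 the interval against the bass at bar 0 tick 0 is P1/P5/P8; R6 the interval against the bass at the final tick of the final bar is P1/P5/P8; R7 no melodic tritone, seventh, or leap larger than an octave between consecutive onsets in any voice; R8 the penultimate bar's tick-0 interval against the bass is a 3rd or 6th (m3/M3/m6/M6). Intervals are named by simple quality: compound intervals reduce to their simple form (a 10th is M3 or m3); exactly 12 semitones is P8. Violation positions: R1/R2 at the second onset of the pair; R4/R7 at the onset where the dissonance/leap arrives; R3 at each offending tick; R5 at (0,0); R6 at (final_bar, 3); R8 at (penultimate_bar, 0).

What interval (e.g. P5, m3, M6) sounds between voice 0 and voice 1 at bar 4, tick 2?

voice 0=E3 voice 1=C4 -> m6

m6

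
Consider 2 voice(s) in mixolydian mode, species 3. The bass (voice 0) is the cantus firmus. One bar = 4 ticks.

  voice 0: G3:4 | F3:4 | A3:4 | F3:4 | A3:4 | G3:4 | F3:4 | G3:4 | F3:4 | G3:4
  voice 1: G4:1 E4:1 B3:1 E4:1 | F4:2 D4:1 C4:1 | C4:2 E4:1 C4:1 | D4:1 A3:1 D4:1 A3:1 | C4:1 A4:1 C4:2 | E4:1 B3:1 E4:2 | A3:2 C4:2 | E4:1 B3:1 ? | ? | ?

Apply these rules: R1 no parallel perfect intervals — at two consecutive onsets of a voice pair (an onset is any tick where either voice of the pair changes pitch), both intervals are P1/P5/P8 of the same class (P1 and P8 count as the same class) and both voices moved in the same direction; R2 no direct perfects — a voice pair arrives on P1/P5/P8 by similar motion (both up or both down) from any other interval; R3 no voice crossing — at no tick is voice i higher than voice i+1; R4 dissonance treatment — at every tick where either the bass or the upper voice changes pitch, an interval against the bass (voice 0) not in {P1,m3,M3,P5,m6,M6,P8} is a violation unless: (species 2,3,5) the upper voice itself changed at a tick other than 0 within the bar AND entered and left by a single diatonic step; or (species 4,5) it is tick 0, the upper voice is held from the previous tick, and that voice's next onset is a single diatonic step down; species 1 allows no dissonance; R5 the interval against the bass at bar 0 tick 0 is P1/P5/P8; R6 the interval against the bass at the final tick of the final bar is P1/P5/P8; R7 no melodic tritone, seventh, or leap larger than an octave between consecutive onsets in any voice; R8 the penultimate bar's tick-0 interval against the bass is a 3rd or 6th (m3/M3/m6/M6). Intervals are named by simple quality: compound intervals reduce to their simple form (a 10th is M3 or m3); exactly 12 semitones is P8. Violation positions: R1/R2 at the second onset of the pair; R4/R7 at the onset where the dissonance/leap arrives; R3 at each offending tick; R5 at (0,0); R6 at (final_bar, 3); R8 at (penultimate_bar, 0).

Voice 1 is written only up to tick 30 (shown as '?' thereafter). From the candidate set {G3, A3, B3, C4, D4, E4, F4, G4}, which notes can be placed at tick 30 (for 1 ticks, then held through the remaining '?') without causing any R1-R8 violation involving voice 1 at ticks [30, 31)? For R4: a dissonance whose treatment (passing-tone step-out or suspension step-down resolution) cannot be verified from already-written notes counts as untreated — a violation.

G3: legal
A3: violates R4
B3: legal
C4: violates R4
D4: legal
E4: legal
F4: violates R4,R7
G4: legal

{B3, D4, E4, G3, G4}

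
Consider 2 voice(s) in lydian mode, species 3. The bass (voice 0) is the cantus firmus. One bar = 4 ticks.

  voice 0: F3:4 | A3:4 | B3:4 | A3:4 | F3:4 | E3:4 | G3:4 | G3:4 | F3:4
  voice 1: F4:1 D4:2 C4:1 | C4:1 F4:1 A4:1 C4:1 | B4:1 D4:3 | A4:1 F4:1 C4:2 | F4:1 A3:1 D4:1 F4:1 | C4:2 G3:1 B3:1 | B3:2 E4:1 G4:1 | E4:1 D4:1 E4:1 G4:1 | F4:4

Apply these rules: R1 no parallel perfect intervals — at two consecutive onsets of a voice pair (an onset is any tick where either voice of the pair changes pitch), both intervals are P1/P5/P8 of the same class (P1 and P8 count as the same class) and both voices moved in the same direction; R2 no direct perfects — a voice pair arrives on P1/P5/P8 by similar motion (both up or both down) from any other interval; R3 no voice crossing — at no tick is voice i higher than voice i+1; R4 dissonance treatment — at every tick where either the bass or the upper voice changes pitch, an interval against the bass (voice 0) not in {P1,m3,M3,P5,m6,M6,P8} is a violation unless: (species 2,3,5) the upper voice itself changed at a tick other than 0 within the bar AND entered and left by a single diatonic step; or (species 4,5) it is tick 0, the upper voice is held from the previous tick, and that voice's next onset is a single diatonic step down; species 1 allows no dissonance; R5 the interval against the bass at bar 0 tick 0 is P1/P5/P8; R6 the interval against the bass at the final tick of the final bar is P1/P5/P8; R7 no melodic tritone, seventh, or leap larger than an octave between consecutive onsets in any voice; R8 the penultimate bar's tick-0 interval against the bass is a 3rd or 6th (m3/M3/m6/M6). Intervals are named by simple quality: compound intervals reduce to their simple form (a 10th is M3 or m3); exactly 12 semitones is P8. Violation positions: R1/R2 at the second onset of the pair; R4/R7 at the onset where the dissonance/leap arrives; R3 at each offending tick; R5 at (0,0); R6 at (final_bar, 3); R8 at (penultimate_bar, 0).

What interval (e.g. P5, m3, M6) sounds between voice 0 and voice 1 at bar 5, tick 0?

m6

voice 0=E3 voice 1=C4 -> m6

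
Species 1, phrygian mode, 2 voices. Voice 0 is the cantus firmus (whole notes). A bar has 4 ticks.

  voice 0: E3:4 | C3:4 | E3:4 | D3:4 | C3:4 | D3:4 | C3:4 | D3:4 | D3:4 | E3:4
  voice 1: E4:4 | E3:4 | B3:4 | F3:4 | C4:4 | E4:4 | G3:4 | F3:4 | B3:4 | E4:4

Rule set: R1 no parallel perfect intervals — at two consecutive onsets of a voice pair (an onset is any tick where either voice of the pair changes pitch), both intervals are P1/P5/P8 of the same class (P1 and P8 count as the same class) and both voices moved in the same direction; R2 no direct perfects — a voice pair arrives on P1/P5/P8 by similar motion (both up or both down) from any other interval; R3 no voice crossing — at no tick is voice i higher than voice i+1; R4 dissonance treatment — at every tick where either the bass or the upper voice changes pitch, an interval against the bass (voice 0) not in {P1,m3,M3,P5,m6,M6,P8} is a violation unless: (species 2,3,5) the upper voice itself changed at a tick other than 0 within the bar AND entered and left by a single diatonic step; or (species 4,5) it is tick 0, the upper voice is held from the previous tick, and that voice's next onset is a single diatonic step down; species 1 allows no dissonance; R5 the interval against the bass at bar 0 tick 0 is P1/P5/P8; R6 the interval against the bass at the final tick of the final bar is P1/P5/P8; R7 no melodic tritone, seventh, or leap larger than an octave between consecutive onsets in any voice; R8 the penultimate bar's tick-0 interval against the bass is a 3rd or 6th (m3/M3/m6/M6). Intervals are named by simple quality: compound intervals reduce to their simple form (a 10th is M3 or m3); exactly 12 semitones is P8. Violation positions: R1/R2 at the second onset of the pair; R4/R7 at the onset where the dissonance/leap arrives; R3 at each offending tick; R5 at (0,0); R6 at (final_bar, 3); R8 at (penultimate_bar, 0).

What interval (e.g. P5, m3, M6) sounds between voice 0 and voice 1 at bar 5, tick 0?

M2

voice 0=D3 voice 1=E4 -> M2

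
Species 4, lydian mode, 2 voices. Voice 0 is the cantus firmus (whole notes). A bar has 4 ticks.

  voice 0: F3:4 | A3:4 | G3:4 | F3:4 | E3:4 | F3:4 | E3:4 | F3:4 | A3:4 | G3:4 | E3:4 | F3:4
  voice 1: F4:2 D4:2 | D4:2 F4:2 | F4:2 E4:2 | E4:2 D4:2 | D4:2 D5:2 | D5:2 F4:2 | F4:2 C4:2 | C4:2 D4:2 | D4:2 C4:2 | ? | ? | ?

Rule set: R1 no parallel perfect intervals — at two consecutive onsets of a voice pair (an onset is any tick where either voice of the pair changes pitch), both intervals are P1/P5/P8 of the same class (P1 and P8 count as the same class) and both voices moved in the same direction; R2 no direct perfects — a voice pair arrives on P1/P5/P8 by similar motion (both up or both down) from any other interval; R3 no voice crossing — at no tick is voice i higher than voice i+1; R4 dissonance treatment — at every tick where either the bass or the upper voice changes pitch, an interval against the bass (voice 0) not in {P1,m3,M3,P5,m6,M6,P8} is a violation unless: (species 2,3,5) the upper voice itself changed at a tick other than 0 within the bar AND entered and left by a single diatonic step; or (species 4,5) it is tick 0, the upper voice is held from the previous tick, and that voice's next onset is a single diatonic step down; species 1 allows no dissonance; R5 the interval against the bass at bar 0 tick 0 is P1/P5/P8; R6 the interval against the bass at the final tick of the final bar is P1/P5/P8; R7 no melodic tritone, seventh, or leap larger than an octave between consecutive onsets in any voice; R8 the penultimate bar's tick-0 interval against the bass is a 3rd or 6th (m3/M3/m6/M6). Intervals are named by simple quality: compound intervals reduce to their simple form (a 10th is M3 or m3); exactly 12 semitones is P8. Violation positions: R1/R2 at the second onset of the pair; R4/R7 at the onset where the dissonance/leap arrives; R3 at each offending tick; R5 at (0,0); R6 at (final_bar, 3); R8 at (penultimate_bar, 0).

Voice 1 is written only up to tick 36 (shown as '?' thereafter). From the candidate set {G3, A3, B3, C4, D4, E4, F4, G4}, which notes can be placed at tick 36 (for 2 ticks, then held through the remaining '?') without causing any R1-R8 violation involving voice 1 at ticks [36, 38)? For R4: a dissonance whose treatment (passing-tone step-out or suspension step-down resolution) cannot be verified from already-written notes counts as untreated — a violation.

{B3, D4, E4, G4}

G3: violates R2
A3: violates R4
B3: legal
C4: violates R4
D4: legal
E4: legal
F4: violates R4
G4: legal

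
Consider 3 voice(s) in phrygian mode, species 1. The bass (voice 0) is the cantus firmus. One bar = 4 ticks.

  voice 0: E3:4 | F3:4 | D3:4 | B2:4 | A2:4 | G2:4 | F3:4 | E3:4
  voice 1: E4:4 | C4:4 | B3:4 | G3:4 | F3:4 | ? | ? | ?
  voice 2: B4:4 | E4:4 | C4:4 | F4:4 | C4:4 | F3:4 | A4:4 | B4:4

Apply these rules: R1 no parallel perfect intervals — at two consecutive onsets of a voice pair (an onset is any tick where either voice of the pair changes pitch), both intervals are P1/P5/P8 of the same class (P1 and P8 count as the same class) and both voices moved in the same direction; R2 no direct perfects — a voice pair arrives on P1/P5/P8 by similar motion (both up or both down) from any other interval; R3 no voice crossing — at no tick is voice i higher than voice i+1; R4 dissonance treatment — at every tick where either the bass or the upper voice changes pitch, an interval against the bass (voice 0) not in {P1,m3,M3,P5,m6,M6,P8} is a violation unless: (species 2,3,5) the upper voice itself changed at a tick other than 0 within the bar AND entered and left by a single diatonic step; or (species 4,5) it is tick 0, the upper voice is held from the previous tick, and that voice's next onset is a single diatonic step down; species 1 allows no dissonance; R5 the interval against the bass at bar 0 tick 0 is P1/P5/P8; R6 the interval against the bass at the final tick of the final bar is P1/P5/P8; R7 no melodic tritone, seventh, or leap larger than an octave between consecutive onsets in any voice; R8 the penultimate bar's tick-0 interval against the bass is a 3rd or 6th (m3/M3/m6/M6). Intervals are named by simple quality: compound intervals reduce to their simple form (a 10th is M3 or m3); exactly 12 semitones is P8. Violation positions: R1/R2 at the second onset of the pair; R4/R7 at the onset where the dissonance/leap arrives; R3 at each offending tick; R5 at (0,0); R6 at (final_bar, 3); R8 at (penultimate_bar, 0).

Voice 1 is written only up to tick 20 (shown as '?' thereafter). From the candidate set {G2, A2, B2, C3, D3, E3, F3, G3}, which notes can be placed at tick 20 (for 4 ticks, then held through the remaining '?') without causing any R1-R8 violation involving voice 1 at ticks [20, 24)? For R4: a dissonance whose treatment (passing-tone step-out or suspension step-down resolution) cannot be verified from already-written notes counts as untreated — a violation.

{E3}

G2: violates R2,R7
A2: violates R4
B2: violates R7
C3: violates R4
D3: violates R2
E3: legal
F3: violates R4
G3: violates R3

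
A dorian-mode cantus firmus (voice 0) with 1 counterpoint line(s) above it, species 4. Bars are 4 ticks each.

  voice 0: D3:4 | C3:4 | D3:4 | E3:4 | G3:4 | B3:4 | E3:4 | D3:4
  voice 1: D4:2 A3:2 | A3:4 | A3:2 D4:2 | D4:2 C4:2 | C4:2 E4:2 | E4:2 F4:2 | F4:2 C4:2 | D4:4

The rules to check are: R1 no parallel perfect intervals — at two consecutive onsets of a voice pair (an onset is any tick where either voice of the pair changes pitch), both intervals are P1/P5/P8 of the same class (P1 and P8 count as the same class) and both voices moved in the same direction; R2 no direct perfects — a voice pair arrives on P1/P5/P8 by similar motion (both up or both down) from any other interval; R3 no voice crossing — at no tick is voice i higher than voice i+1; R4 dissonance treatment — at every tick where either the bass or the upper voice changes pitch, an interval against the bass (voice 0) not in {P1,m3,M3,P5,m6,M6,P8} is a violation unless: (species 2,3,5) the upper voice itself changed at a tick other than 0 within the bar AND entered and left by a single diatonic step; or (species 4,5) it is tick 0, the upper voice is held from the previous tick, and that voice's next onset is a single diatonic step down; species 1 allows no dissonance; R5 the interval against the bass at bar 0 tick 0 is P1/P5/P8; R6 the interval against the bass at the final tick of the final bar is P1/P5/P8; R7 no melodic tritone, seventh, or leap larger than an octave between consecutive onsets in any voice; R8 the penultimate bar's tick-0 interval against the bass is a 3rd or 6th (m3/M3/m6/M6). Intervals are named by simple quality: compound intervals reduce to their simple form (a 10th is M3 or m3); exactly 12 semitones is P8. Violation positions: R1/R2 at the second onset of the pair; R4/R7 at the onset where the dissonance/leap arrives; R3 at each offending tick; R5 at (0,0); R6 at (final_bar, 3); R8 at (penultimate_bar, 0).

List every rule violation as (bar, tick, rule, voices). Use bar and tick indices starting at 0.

(4, 0, R4, (0, 1))
(5, 0, R4, (0, 1))
(5, 2, R4, (0, 1))
(6, 0, R4, (0, 1))
(6, 0, R8, (0, 1))

bar 0: v0=D3 v1=D4 downbeat P8
bar 1: v0=C3 v1=A3 downbeat M6
bar 2: v0=D3 v1=A3 downbeat P5
bar 3: v0=E3 v1=D4 downbeat m7
bar 4: v0=G3 v1=C4 downbeat P4
bar 5: v0=B3 v1=E4 downbeat P4
bar 6: v0=E3 v1=F4 downbeat m2
bar 7: v0=D3 v1=D4 downbeat P8
  -> R4 @ bar 4 tick 0 v(0, 1): G3/C4 P4 untreated
  -> R4 @ bar 5 tick 0 v(0, 1): B3/E4 P4 untreated
  -> R4 @ bar 5 tick 2 v(0, 1): B3/F4 TT untreated
  -> R4 @ bar 6 tick 0 v(0, 1): E3/F4 m2 untreated
  -> R8 @ bar 6 tick 0 v(0, 1): penult m2 not 3rd/6th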